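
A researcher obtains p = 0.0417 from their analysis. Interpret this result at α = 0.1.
Since p = 0.0417 < α = 0.1, reject H₀.
There is sufficient evidence to reject the null hypothesis; the result is statistically significant at the 0.1 level.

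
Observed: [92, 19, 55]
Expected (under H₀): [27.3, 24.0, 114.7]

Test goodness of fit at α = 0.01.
Chi-square goodness of fit test:
H₀: observed counts match expected distribution
H₁: observed counts differ from expected distribution
df = k - 1 = 2
χ² = Σ(O - E)²/E
   = (92 - 27.3)²/27.3 + (19 - 24.0)²/24.0 + (55 - 114.7)²/114.7
   = 153.337 + 1.042 + 31.073
   = 185.45
p-value < 0.0001

Since p-value < α = 0.01, we reject H₀.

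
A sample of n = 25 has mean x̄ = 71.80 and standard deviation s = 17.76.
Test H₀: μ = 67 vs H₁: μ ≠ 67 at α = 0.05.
One-sample t-test:
H₀: μ = 67
H₁: μ ≠ 67
df = n - 1 = 24
t = (x̄ - μ₀) / (s/√n) = (71.80 - 67) / (17.76/√25) = 1.351
p-value = 0.1892

Since p-value > α = 0.05, we fail to reject H₀.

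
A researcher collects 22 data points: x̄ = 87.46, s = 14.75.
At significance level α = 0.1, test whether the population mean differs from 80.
One-sample t-test:
H₀: μ = 80
H₁: μ ≠ 80
df = n - 1 = 21
t = (x̄ - μ₀) / (s/√n) = (87.46 - 80) / (14.75/√22) = 2.372
p-value = 0.0273

Since p-value < α = 0.1, we reject H₀.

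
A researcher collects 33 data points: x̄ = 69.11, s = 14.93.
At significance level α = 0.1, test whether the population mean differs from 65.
One-sample t-test:
H₀: μ = 65
H₁: μ ≠ 65
df = n - 1 = 32
t = (x̄ - μ₀) / (s/√n) = (69.11 - 65) / (14.93/√33) = 1.581
p-value = 0.1236

Since p-value > α = 0.1, we fail to reject H₀.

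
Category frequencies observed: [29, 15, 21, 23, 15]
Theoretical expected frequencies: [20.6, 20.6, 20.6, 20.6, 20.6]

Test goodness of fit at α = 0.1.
Chi-square goodness of fit test:
H₀: observed counts match expected distribution
H₁: observed counts differ from expected distribution
df = k - 1 = 4
χ² = Σ(O - E)²/E
   = (29 - 20.6)²/20.6 + (15 - 20.6)²/20.6 + (21 - 20.6)²/20.6 + (23 - 20.6)²/20.6 + (15 - 20.6)²/20.6
   = 3.425 + 1.522 + 0.008 + 0.280 + 1.522
   = 6.76
p-value = 0.1493

Since p-value > α = 0.1, we fail to reject H₀.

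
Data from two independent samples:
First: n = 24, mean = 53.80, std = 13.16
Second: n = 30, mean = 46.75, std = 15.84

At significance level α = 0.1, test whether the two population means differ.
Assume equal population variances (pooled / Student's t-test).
Student's two-sample t-test (equal variances):
H₀: μ₁ = μ₂
H₁: μ₁ ≠ μ₂
df = n₁ + n₂ - 2 = 52
Pooled variance s_p² = [(n₁-1)s₁² + (n₂-1)s₂²] / (n₁ + n₂ - 2) = [(23)(13.16²) + (29)(15.84²)] / 52 = 216.5294
SE = √(s_p²(1/n₁ + 1/n₂)) = √(216.5294 × (1/24 + 1/30)) = 4.0299
t = (x̄₁ - x̄₂) / SE = (53.80 - 46.75) / 4.0299 = 7.05 / 4.0299 = 1.749
p-value = 0.0861

Since p-value < α = 0.1, we reject H₀.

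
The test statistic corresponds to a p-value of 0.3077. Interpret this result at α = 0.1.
Since p = 0.3077 > α = 0.1, fail to reject H₀.
There is insufficient evidence to reject the null hypothesis; the result is not statistically significant at the 0.1 level.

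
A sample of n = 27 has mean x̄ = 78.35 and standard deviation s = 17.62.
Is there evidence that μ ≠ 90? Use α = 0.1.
One-sample t-test:
H₀: μ = 90
H₁: μ ≠ 90
df = n - 1 = 26
t = (x̄ - μ₀) / (s/√n) = (78.35 - 90) / (17.62/√27) = -3.436
p-value = 0.0020

Since p-value < α = 0.1, we reject H₀.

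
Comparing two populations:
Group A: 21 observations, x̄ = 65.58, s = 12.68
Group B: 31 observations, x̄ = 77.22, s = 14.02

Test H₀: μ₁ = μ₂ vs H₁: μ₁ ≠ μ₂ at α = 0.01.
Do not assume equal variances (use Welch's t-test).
Welch's two-sample t-test:
H₀: μ₁ = μ₂
H₁: μ₁ ≠ μ₂
s₁²/n₁ = 12.68²/21 = 7.6563,  s₂²/n₂ = 14.02²/31 = 6.3407
SE = √(s₁²/n₁ + s₂²/n₂) = √(7.6563 + 6.3407) = 3.7413
df (Welch-Satterthwaite) = (s₁²/n₁ + s₂²/n₂)² / [(s₁²/n₁)²/(n₁-1) + (s₂²/n₂)²/(n₂-1)] ≈ 45.87
t = (x̄₁ - x̄₂) / SE = (65.58 - 77.22) / 3.7413 = -11.64 / 3.7413 = -3.111
p-value = 0.0032

Since p-value < α = 0.01, we reject H₀.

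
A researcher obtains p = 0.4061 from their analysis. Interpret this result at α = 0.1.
Since p = 0.4061 > α = 0.1, fail to reject H₀.
There is insufficient evidence to reject the null hypothesis; the result is not statistically significant at the 0.1 level.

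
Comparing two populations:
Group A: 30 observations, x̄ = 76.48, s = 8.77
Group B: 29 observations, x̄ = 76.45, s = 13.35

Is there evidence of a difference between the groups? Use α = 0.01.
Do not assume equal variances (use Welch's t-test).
Welch's two-sample t-test:
H₀: μ₁ = μ₂
H₁: μ₁ ≠ μ₂
s₁²/n₁ = 8.77²/30 = 2.5638,  s₂²/n₂ = 13.35²/29 = 6.1456
SE = √(s₁²/n₁ + s₂²/n₂) = √(2.5638 + 6.1456) = 2.9512
df (Welch-Satterthwaite) = (s₁²/n₁ + s₂²/n₂)² / [(s₁²/n₁)²/(n₁-1) + (s₂²/n₂)²/(n₂-1)] ≈ 48.14
t = (x̄₁ - x̄₂) / SE = (76.48 - 76.45) / 2.9512 = 0.03 / 2.9512 = 0.010
p-value = 0.9919

Since p-value > α = 0.01, we fail to reject H₀.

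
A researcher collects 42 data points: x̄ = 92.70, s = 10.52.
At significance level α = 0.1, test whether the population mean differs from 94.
One-sample t-test:
H₀: μ = 94
H₁: μ ≠ 94
df = n - 1 = 41
t = (x̄ - μ₀) / (s/√n) = (92.70 - 94) / (10.52/√42) = -0.801
p-value = 0.4278

Since p-value > α = 0.1, we fail to reject H₀.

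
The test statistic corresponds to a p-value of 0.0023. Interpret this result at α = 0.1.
Since p = 0.0023 < α = 0.1, reject H₀.
There is sufficient evidence to reject the null hypothesis; the result is statistically significant at the 0.1 level.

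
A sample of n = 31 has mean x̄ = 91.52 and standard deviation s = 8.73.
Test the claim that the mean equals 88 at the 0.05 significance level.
One-sample t-test:
H₀: μ = 88
H₁: μ ≠ 88
df = n - 1 = 30
t = (x̄ - μ₀) / (s/√n) = (91.52 - 88) / (8.73/√31) = 2.245
p-value = 0.0323

Since p-value < α = 0.05, we reject H₀.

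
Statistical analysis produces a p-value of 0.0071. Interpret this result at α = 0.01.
Since p = 0.0071 < α = 0.01, reject H₀.
There is sufficient evidence to reject the null hypothesis; the result is statistically significant at the 0.01 level.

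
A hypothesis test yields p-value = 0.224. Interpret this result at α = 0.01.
Since p = 0.224 > α = 0.01, fail to reject H₀.
There is insufficient evidence to reject the null hypothesis; the result is not statistically significant at the 0.01 level.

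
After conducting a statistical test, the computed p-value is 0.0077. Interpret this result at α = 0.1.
Since p = 0.0077 < α = 0.1, reject H₀.
There is sufficient evidence to reject the null hypothesis; the result is statistically significant at the 0.1 level.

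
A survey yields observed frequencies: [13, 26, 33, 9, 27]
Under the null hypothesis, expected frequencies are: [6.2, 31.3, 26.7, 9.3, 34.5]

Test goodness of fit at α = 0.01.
Chi-square goodness of fit test:
H₀: observed counts match expected distribution
H₁: observed counts differ from expected distribution
df = k - 1 = 4
χ² = Σ(O - E)²/E
   = (13 - 6.2)²/6.2 + (26 - 31.3)²/31.3 + (33 - 26.7)²/26.7 + (9 - 9.3)²/9.3 + (27 - 34.5)²/34.5
   = 7.458 + 0.897 + 1.487 + 0.010 + 1.630
   = 11.48
p-value = 0.0216

Since p-value > α = 0.01, we fail to reject H₀.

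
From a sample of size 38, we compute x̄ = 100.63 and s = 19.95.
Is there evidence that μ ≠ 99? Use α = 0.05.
One-sample t-test:
H₀: μ = 99
H₁: μ ≠ 99
df = n - 1 = 37
t = (x̄ - μ₀) / (s/√n) = (100.63 - 99) / (19.95/√38) = 0.504
p-value = 0.6175

Since p-value > α = 0.05, we fail to reject H₀.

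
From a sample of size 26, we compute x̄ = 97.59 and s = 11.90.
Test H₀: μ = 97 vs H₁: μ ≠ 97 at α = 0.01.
One-sample t-test:
H₀: μ = 97
H₁: μ ≠ 97
df = n - 1 = 25
t = (x̄ - μ₀) / (s/√n) = (97.59 - 97) / (11.90/√26) = 0.253
p-value = 0.8025

Since p-value > α = 0.01, we fail to reject H₀.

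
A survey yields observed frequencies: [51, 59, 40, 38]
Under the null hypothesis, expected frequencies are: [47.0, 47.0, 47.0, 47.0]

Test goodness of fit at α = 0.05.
Chi-square goodness of fit test:
H₀: observed counts match expected distribution
H₁: observed counts differ from expected distribution
df = k - 1 = 3
χ² = Σ(O - E)²/E
   = (51 - 47.0)²/47.0 + (59 - 47.0)²/47.0 + (40 - 47.0)²/47.0 + (38 - 47.0)²/47.0
   = 0.340 + 3.064 + 1.043 + 1.723
   = 6.17
p-value = 0.1036

Since p-value > α = 0.05, we fail to reject H₀.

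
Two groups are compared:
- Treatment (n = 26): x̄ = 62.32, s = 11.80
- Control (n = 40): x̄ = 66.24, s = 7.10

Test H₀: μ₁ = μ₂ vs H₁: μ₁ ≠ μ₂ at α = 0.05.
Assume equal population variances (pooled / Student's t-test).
Student's two-sample t-test (equal variances):
H₀: μ₁ = μ₂
H₁: μ₁ ≠ μ₂
df = n₁ + n₂ - 2 = 64
Pooled variance s_p² = [(n₁-1)s₁² + (n₂-1)s₂²] / (n₁ + n₂ - 2) = [(25)(11.80²) + (39)(7.10²)] / 64 = 85.1092
SE = √(s_p²(1/n₁ + 1/n₂)) = √(85.1092 × (1/26 + 1/40)) = 2.3240
t = (x̄₁ - x̄₂) / SE = (62.32 - 66.24) / 2.3240 = -3.92 / 2.3240 = -1.687
p-value = 0.0965

Since p-value > α = 0.05, we fail to reject H₀.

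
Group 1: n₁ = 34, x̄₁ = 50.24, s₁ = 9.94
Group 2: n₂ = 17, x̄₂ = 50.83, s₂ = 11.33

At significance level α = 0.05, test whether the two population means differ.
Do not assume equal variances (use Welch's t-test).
Welch's two-sample t-test:
H₀: μ₁ = μ₂
H₁: μ₁ ≠ μ₂
s₁²/n₁ = 9.94²/34 = 2.9060,  s₂²/n₂ = 11.33²/17 = 7.5511
SE = √(s₁²/n₁ + s₂²/n₂) = √(2.9060 + 7.5511) = 3.2337
df (Welch-Satterthwaite) = (s₁²/n₁ + s₂²/n₂)² / [(s₁²/n₁)²/(n₁-1) + (s₂²/n₂)²/(n₂-1)] ≈ 28.63
t = (x̄₁ - x̄₂) / SE = (50.24 - 50.83) / 3.2337 = -0.59 / 3.2337 = -0.182
p-value = 0.8565

Since p-value > α = 0.05, we fail to reject H₀.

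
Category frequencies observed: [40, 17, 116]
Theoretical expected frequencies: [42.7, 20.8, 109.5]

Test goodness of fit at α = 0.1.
Chi-square goodness of fit test:
H₀: observed counts match expected distribution
H₁: observed counts differ from expected distribution
df = k - 1 = 2
χ² = Σ(O - E)²/E
   = (40 - 42.7)²/42.7 + (17 - 20.8)²/20.8 + (116 - 109.5)²/109.5
   = 0.171 + 0.694 + 0.386
   = 1.25
p-value = 0.5350

Since p-value > α = 0.1, we fail to reject H₀.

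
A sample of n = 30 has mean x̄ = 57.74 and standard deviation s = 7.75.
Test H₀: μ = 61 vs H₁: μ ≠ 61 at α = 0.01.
One-sample t-test:
H₀: μ = 61
H₁: μ ≠ 61
df = n - 1 = 29
t = (x̄ - μ₀) / (s/√n) = (57.74 - 61) / (7.75/√30) = -2.304
p-value = 0.0286

Since p-value > α = 0.01, we fail to reject H₀.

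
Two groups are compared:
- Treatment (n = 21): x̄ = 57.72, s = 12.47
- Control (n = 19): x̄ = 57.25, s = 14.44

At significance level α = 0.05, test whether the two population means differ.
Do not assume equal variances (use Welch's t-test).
Welch's two-sample t-test:
H₀: μ₁ = μ₂
H₁: μ₁ ≠ μ₂
s₁²/n₁ = 12.47²/21 = 7.4048,  s₂²/n₂ = 14.44²/19 = 10.9744
SE = √(s₁²/n₁ + s₂²/n₂) = √(7.4048 + 10.9744) = 4.2871
df (Welch-Satterthwaite) = (s₁²/n₁ + s₂²/n₂)² / [(s₁²/n₁)²/(n₁-1) + (s₂²/n₂)²/(n₂-1)] ≈ 35.81
t = (x̄₁ - x̄₂) / SE = (57.72 - 57.25) / 4.2871 = 0.47 / 4.2871 = 0.110
p-value = 0.9133

Since p-value > α = 0.05, we fail to reject H₀.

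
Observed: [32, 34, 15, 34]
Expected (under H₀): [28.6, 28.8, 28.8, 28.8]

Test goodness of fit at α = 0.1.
Chi-square goodness of fit test:
H₀: observed counts match expected distribution
H₁: observed counts differ from expected distribution
df = k - 1 = 3
χ² = Σ(O - E)²/E
   = (32 - 28.6)²/28.6 + (34 - 28.8)²/28.8 + (15 - 28.8)²/28.8 + (34 - 28.8)²/28.8
   = 0.404 + 0.939 + 6.613 + 0.939
   = 8.89
p-value = 0.0307

Since p-value < α = 0.1, we reject H₀.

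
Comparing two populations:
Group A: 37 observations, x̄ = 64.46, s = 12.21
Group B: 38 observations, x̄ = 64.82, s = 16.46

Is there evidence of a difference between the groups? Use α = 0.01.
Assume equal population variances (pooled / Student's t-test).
Student's two-sample t-test (equal variances):
H₀: μ₁ = μ₂
H₁: μ₁ ≠ μ₂
df = n₁ + n₂ - 2 = 73
Pooled variance s_p² = [(n₁-1)s₁² + (n₂-1)s₂²] / (n₁ + n₂ - 2) = [(36)(12.21²) + (37)(16.46²)] / 73 = 210.8424
SE = √(s_p²(1/n₁ + 1/n₂)) = √(210.8424 × (1/37 + 1/38)) = 3.3536
t = (x̄₁ - x̄₂) / SE = (64.46 - 64.82) / 3.3536 = -0.36 / 3.3536 = -0.107
p-value = 0.9148

Since p-value > α = 0.01, we fail to reject H₀.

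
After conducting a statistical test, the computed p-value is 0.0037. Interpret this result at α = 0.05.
Since p = 0.0037 < α = 0.05, reject H₀.
There is sufficient evidence to reject the null hypothesis; the result is statistically significant at the 0.05 level.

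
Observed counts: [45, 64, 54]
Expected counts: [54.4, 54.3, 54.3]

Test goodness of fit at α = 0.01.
Chi-square goodness of fit test:
H₀: observed counts match expected distribution
H₁: observed counts differ from expected distribution
df = k - 1 = 2
χ² = Σ(O - E)²/E
   = (45 - 54.4)²/54.4 + (64 - 54.3)²/54.3 + (54 - 54.3)²/54.3
   = 1.624 + 1.733 + 0.002
   = 3.36
p-value = 0.1865

Since p-value > α = 0.01, we fail to reject H₀.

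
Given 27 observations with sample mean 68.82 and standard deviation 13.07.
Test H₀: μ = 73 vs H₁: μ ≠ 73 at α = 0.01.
One-sample t-test:
H₀: μ = 73
H₁: μ ≠ 73
df = n - 1 = 26
t = (x̄ - μ₀) / (s/√n) = (68.82 - 73) / (13.07/√27) = -1.662
p-value = 0.1086

Since p-value > α = 0.01, we fail to reject H₀.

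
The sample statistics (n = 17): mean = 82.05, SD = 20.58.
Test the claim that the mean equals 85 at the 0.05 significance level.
One-sample t-test:
H₀: μ = 85
H₁: μ ≠ 85
df = n - 1 = 16
t = (x̄ - μ₀) / (s/√n) = (82.05 - 85) / (20.58/√17) = -0.591
p-value = 0.5628

Since p-value > α = 0.05, we fail to reject H₀.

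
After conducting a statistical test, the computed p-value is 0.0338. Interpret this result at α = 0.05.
Since p = 0.0338 < α = 0.05, reject H₀.
There is sufficient evidence to reject the null hypothesis; the result is statistically significant at the 0.05 level.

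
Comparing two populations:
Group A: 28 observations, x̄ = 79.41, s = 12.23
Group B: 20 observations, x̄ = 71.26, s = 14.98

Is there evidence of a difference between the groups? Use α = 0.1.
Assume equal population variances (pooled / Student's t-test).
Student's two-sample t-test (equal variances):
H₀: μ₁ = μ₂
H₁: μ₁ ≠ μ₂
df = n₁ + n₂ - 2 = 46
Pooled variance s_p² = [(n₁-1)s₁² + (n₂-1)s₂²] / (n₁ + n₂ - 2) = [(27)(12.23²) + (19)(14.98²)] / 46 = 180.4799
SE = √(s_p²(1/n₁ + 1/n₂)) = √(180.4799 × (1/28 + 1/20)) = 3.9332
t = (x̄₁ - x̄₂) / SE = (79.41 - 71.26) / 3.9332 = 8.15 / 3.9332 = 2.072
p-value = 0.0439

Since p-value < α = 0.1, we reject H₀.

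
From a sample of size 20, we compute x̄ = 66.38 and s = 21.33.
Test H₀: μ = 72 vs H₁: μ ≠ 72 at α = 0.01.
One-sample t-test:
H₀: μ = 72
H₁: μ ≠ 72
df = n - 1 = 19
t = (x̄ - μ₀) / (s/√n) = (66.38 - 72) / (21.33/√20) = -1.178
p-value = 0.2532

Since p-value > α = 0.01, we fail to reject H₀.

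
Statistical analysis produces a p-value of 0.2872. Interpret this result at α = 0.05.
Since p = 0.2872 > α = 0.05, fail to reject H₀.
There is insufficient evidence to reject the null hypothesis; the result is not statistically significant at the 0.05 level.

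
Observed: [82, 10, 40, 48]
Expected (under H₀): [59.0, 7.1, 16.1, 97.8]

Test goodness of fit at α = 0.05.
Chi-square goodness of fit test:
H₀: observed counts match expected distribution
H₁: observed counts differ from expected distribution
df = k - 1 = 3
χ² = Σ(O - E)²/E
   = (82 - 59.0)²/59.0 + (10 - 7.1)²/7.1 + (40 - 16.1)²/16.1 + (48 - 97.8)²/97.8
   = 8.966 + 1.185 + 35.479 + 25.358
   = 70.99
p-value < 0.0001

Since p-value < α = 0.05, we reject H₀.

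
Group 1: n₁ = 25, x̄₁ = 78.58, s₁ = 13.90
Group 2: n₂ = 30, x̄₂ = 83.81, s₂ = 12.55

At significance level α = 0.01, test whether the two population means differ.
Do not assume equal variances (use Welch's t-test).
Welch's two-sample t-test:
H₀: μ₁ = μ₂
H₁: μ₁ ≠ μ₂
s₁²/n₁ = 13.90²/25 = 7.7284,  s₂²/n₂ = 12.55²/30 = 5.2501
SE = √(s₁²/n₁ + s₂²/n₂) = √(7.7284 + 5.2501) = 3.6026
df (Welch-Satterthwaite) = (s₁²/n₁ + s₂²/n₂)² / [(s₁²/n₁)²/(n₁-1) + (s₂²/n₂)²/(n₂-1)] ≈ 48.98
t = (x̄₁ - x̄₂) / SE = (78.58 - 83.81) / 3.6026 = -5.23 / 3.6026 = -1.452
p-value = 0.1529

Since p-value > α = 0.01, we fail to reject H₀.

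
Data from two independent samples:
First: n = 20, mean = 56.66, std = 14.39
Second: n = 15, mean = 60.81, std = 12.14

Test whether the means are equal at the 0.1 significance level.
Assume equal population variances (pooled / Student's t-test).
Student's two-sample t-test (equal variances):
H₀: μ₁ = μ₂
H₁: μ₁ ≠ μ₂
df = n₁ + n₂ - 2 = 33
Pooled variance s_p² = [(n₁-1)s₁² + (n₂-1)s₂²] / (n₁ + n₂ - 2) = [(19)(14.39²) + (14)(12.14²)] / 33 = 181.7480
SE = √(s_p²(1/n₁ + 1/n₂)) = √(181.7480 × (1/20 + 1/15)) = 4.6048
t = (x̄₁ - x̄₂) / SE = (56.66 - 60.81) / 4.6048 = -4.15 / 4.6048 = -0.901
p-value = 0.3740

Since p-value > α = 0.1, we fail to reject H₀.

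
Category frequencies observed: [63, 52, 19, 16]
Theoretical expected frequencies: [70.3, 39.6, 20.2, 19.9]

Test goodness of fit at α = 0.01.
Chi-square goodness of fit test:
H₀: observed counts match expected distribution
H₁: observed counts differ from expected distribution
df = k - 1 = 3
χ² = Σ(O - E)²/E
   = (63 - 70.3)²/70.3 + (52 - 39.6)²/39.6 + (19 - 20.2)²/20.2 + (16 - 19.9)²/19.9
   = 0.758 + 3.883 + 0.071 + 0.764
   = 5.48
p-value = 0.1401

Since p-value > α = 0.01, we fail to reject H₀.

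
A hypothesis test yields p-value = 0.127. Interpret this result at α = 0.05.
Since p = 0.127 > α = 0.05, fail to reject H₀.
There is insufficient evidence to reject the null hypothesis; the result is not statistically significant at the 0.05 level.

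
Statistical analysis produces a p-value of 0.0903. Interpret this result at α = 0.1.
Since p = 0.0903 < α = 0.1, reject H₀.
There is sufficient evidence to reject the null hypothesis; the result is statistically significant at the 0.1 level.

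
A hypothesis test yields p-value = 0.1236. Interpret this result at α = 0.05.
Since p = 0.1236 > α = 0.05, fail to reject H₀.
There is insufficient evidence to reject the null hypothesis; the result is not statistically significant at the 0.05 level.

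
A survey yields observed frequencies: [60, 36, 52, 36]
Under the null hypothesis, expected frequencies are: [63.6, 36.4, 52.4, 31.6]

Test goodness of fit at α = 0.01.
Chi-square goodness of fit test:
H₀: observed counts match expected distribution
H₁: observed counts differ from expected distribution
df = k - 1 = 3
χ² = Σ(O - E)²/E
   = (60 - 63.6)²/63.6 + (36 - 36.4)²/36.4 + (52 - 52.4)²/52.4 + (36 - 31.6)²/31.6
   = 0.204 + 0.004 + 0.003 + 0.613
   = 0.82
p-value = 0.8437

Since p-value > α = 0.01, we fail to reject H₀.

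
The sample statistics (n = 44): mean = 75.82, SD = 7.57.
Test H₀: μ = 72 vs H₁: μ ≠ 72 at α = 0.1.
One-sample t-test:
H₀: μ = 72
H₁: μ ≠ 72
df = n - 1 = 43
t = (x̄ - μ₀) / (s/√n) = (75.82 - 72) / (7.57/√44) = 3.347
p-value = 0.0017

Since p-value < α = 0.1, we reject H₀.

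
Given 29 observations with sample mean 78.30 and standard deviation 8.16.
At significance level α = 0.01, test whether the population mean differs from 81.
One-sample t-test:
H₀: μ = 81
H₁: μ ≠ 81
df = n - 1 = 28
t = (x̄ - μ₀) / (s/√n) = (78.30 - 81) / (8.16/√29) = -1.782
p-value = 0.0856

Since p-value > α = 0.01, we fail to reject H₀.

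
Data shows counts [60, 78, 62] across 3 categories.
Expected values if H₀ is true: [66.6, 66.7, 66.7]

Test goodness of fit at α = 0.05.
Chi-square goodness of fit test:
H₀: observed counts match expected distribution
H₁: observed counts differ from expected distribution
df = k - 1 = 2
χ² = Σ(O - E)²/E
   = (60 - 66.6)²/66.6 + (78 - 66.7)²/66.7 + (62 - 66.7)²/66.7
   = 0.654 + 1.914 + 0.331
   = 2.90
p-value = 0.2346

Since p-value > α = 0.05, we fail to reject H₀.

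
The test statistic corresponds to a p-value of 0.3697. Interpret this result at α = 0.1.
Since p = 0.3697 > α = 0.1, fail to reject H₀.
There is insufficient evidence to reject the null hypothesis; the result is not statistically significant at the 0.1 level.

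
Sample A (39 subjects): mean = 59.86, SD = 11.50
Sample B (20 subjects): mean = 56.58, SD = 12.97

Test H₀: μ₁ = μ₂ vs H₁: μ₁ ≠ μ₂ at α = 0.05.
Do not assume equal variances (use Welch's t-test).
Welch's two-sample t-test:
H₀: μ₁ = μ₂
H₁: μ₁ ≠ μ₂
s₁²/n₁ = 11.50²/39 = 3.3910,  s₂²/n₂ = 12.97²/20 = 8.4110
SE = √(s₁²/n₁ + s₂²/n₂) = √(3.3910 + 8.4110) = 3.4354
df (Welch-Satterthwaite) = (s₁²/n₁ + s₂²/n₂)² / [(s₁²/n₁)²/(n₁-1) + (s₂²/n₂)²/(n₂-1)] ≈ 34.60
t = (x̄₁ - x̄₂) / SE = (59.86 - 56.58) / 3.4354 = 3.28 / 3.4354 = 0.955
p-value = 0.3463

Since p-value > α = 0.05, we fail to reject H₀.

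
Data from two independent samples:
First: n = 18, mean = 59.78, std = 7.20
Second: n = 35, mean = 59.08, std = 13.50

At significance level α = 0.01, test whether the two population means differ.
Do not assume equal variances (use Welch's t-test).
Welch's two-sample t-test:
H₀: μ₁ = μ₂
H₁: μ₁ ≠ μ₂
s₁²/n₁ = 7.20²/18 = 2.8800,  s₂²/n₂ = 13.50²/35 = 5.2071
SE = √(s₁²/n₁ + s₂²/n₂) = √(2.8800 + 5.2071) = 2.8438
df (Welch-Satterthwaite) = (s₁²/n₁ + s₂²/n₂)² / [(s₁²/n₁)²/(n₁-1) + (s₂²/n₂)²/(n₂-1)] ≈ 50.88
t = (x̄₁ - x̄₂) / SE = (59.78 - 59.08) / 2.8438 = 0.70 / 2.8438 = 0.246
p-value = 0.8066

Since p-value > α = 0.01, we fail to reject H₀.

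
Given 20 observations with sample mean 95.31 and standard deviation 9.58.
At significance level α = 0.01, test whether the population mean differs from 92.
One-sample t-test:
H₀: μ = 92
H₁: μ ≠ 92
df = n - 1 = 19
t = (x̄ - μ₀) / (s/√n) = (95.31 - 92) / (9.58/√20) = 1.545
p-value = 0.1388

Since p-value > α = 0.01, we fail to reject H₀.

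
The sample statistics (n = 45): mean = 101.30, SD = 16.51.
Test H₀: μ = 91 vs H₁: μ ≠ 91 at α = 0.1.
One-sample t-test:
H₀: μ = 91
H₁: μ ≠ 91
df = n - 1 = 44
t = (x̄ - μ₀) / (s/√n) = (101.30 - 91) / (16.51/√45) = 4.185
p-value = 0.0001

Since p-value < α = 0.1, we reject H₀.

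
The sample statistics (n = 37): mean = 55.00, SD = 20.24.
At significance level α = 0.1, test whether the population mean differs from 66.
One-sample t-test:
H₀: μ = 66
H₁: μ ≠ 66
df = n - 1 = 36
t = (x̄ - μ₀) / (s/√n) = (55.00 - 66) / (20.24/√37) = -3.306
p-value = 0.0022

Since p-value < α = 0.1, we reject H₀.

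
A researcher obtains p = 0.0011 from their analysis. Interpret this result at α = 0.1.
Since p = 0.0011 < α = 0.1, reject H₀.
There is sufficient evidence to reject the null hypothesis; the result is statistically significant at the 0.1 level.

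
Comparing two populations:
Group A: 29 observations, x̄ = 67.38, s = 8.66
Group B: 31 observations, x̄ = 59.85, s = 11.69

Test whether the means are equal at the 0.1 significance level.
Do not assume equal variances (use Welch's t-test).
Welch's two-sample t-test:
H₀: μ₁ = μ₂
H₁: μ₁ ≠ μ₂
s₁²/n₁ = 8.66²/29 = 2.5861,  s₂²/n₂ = 11.69²/31 = 4.4083
SE = √(s₁²/n₁ + s₂²/n₂) = √(2.5861 + 4.4083) = 2.6447
df (Welch-Satterthwaite) = (s₁²/n₁ + s₂²/n₂)² / [(s₁²/n₁)²/(n₁-1) + (s₂²/n₂)²/(n₂-1)] ≈ 55.18
t = (x̄₁ - x̄₂) / SE = (67.38 - 59.85) / 2.6447 = 7.53 / 2.6447 = 2.847
p-value = 0.0062

Since p-value < α = 0.1, we reject H₀.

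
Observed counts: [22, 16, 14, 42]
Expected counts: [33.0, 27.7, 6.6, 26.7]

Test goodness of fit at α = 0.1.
Chi-square goodness of fit test:
H₀: observed counts match expected distribution
H₁: observed counts differ from expected distribution
df = k - 1 = 3
χ² = Σ(O - E)²/E
   = (22 - 33.0)²/33.0 + (16 - 27.7)²/27.7 + (14 - 6.6)²/6.6 + (42 - 26.7)²/26.7
   = 3.667 + 4.942 + 8.297 + 8.767
   = 25.67
p-value < 0.0001

Since p-value < α = 0.1, we reject H₀.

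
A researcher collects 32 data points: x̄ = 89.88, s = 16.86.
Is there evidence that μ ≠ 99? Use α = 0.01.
One-sample t-test:
H₀: μ = 99
H₁: μ ≠ 99
df = n - 1 = 31
t = (x̄ - μ₀) / (s/√n) = (89.88 - 99) / (16.86/√32) = -3.060
p-value = 0.0045

Since p-value < α = 0.01, we reject H₀.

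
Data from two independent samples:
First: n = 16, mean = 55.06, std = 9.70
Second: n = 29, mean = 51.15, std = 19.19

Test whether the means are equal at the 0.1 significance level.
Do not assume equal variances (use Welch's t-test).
Welch's two-sample t-test:
H₀: μ₁ = μ₂
H₁: μ₁ ≠ μ₂
s₁²/n₁ = 9.70²/16 = 5.8806,  s₂²/n₂ = 19.19²/29 = 12.6985
SE = √(s₁²/n₁ + s₂²/n₂) = √(5.8806 + 12.6985) = 4.3103
df (Welch-Satterthwaite) = (s₁²/n₁ + s₂²/n₂)² / [(s₁²/n₁)²/(n₁-1) + (s₂²/n₂)²/(n₂-1)] ≈ 42.80
t = (x̄₁ - x̄₂) / SE = (55.06 - 51.15) / 4.3103 = 3.91 / 4.3103 = 0.907
p-value = 0.3694

Since p-value > α = 0.1, we fail to reject H₀.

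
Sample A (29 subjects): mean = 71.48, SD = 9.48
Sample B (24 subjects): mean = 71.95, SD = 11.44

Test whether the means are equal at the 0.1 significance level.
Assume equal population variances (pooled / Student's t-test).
Student's two-sample t-test (equal variances):
H₀: μ₁ = μ₂
H₁: μ₁ ≠ μ₂
df = n₁ + n₂ - 2 = 51
Pooled variance s_p² = [(n₁-1)s₁² + (n₂-1)s₂²] / (n₁ + n₂ - 2) = [(28)(9.48²) + (23)(11.44²)] / 51 = 108.3620
SE = √(s_p²(1/n₁ + 1/n₂)) = √(108.3620 × (1/29 + 1/24)) = 2.8726
t = (x̄₁ - x̄₂) / SE = (71.48 - 71.95) / 2.8726 = -0.47 / 2.8726 = -0.164
p-value = 0.8707

Since p-value > α = 0.1, we fail to reject H₀.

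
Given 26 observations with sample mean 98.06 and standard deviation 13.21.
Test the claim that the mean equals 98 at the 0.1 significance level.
One-sample t-test:
H₀: μ = 98
H₁: μ ≠ 98
df = n - 1 = 25
t = (x̄ - μ₀) / (s/√n) = (98.06 - 98) / (13.21/√26) = 0.023
p-value = 0.9817

Since p-value > α = 0.1, we fail to reject H₀.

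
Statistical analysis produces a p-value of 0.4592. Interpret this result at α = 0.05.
Since p = 0.4592 > α = 0.05, fail to reject H₀.
There is insufficient evidence to reject the null hypothesis; the result is not statistically significant at the 0.05 level.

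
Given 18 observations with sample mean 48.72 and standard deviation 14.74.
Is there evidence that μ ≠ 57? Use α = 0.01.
One-sample t-test:
H₀: μ = 57
H₁: μ ≠ 57
df = n - 1 = 17
t = (x̄ - μ₀) / (s/√n) = (48.72 - 57) / (14.74/√18) = -2.383
p-value = 0.0291

Since p-value > α = 0.01, we fail to reject H₀.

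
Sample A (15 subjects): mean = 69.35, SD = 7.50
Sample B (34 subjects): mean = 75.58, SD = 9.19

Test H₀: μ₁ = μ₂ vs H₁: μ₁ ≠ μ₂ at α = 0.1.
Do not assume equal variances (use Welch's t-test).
Welch's two-sample t-test:
H₀: μ₁ = μ₂
H₁: μ₁ ≠ μ₂
s₁²/n₁ = 7.50²/15 = 3.7500,  s₂²/n₂ = 9.19²/34 = 2.4840
SE = √(s₁²/n₁ + s₂²/n₂) = √(3.7500 + 2.4840) = 2.4968
df (Welch-Satterthwaite) = (s₁²/n₁ + s₂²/n₂)² / [(s₁²/n₁)²/(n₁-1) + (s₂²/n₂)²/(n₂-1)] ≈ 32.62
t = (x̄₁ - x̄₂) / SE = (69.35 - 75.58) / 2.4968 = -6.23 / 2.4968 = -2.495
p-value = 0.0178

Since p-value < α = 0.1, we reject H₀.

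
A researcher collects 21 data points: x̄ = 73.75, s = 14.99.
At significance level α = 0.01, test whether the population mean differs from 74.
One-sample t-test:
H₀: μ = 74
H₁: μ ≠ 74
df = n - 1 = 20
t = (x̄ - μ₀) / (s/√n) = (73.75 - 74) / (14.99/√21) = -0.076
p-value = 0.9398

Since p-value > α = 0.01, we fail to reject H₀.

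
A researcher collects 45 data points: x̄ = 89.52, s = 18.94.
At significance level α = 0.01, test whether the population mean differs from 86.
One-sample t-test:
H₀: μ = 86
H₁: μ ≠ 86
df = n - 1 = 44
t = (x̄ - μ₀) / (s/√n) = (89.52 - 86) / (18.94/√45) = 1.247
p-value = 0.2191

Since p-value > α = 0.01, we fail to reject H₀.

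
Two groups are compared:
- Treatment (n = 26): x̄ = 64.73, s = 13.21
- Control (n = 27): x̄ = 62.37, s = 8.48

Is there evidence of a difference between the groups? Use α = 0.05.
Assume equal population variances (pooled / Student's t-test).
Student's two-sample t-test (equal variances):
H₀: μ₁ = μ₂
H₁: μ₁ ≠ μ₂
df = n₁ + n₂ - 2 = 51
Pooled variance s_p² = [(n₁-1)s₁² + (n₂-1)s₂²] / (n₁ + n₂ - 2) = [(25)(13.21²) + (26)(8.48²)] / 51 = 122.2014
SE = √(s_p²(1/n₁ + 1/n₂)) = √(122.2014 × (1/26 + 1/27)) = 3.0374
t = (x̄₁ - x̄₂) / SE = (64.73 - 62.37) / 3.0374 = 2.36 / 3.0374 = 0.777
p-value = 0.4408

Since p-value > α = 0.05, we fail to reject H₀.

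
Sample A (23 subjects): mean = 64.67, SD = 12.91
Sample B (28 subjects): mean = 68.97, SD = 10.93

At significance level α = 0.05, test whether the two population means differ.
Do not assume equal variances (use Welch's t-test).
Welch's two-sample t-test:
H₀: μ₁ = μ₂
H₁: μ₁ ≠ μ₂
s₁²/n₁ = 12.91²/23 = 7.2464,  s₂²/n₂ = 10.93²/28 = 4.2666
SE = √(s₁²/n₁ + s₂²/n₂) = √(7.2464 + 4.2666) = 3.3931
df (Welch-Satterthwaite) = (s₁²/n₁ + s₂²/n₂)² / [(s₁²/n₁)²/(n₁-1) + (s₂²/n₂)²/(n₂-1)] ≈ 43.30
t = (x̄₁ - x̄₂) / SE = (64.67 - 68.97) / 3.3931 = -4.30 / 3.3931 = -1.267
p-value = 0.2118

Since p-value > α = 0.05, we fail to reject H₀.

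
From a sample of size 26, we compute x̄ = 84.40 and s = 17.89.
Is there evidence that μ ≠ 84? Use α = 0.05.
One-sample t-test:
H₀: μ = 84
H₁: μ ≠ 84
df = n - 1 = 25
t = (x̄ - μ₀) / (s/√n) = (84.40 - 84) / (17.89/√26) = 0.114
p-value = 0.9101

Since p-value > α = 0.05, we fail to reject H₀.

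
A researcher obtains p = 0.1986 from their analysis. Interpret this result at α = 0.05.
Since p = 0.1986 > α = 0.05, fail to reject H₀.
There is insufficient evidence to reject the null hypothesis; the result is not statistically significant at the 0.05 level.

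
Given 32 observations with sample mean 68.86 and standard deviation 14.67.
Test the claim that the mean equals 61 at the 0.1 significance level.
One-sample t-test:
H₀: μ = 61
H₁: μ ≠ 61
df = n - 1 = 31
t = (x̄ - μ₀) / (s/√n) = (68.86 - 61) / (14.67/√32) = 3.031
p-value = 0.0049

Since p-value < α = 0.1, we reject H₀.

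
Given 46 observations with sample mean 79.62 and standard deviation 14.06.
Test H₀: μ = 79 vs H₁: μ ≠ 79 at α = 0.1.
One-sample t-test:
H₀: μ = 79
H₁: μ ≠ 79
df = n - 1 = 45
t = (x̄ - μ₀) / (s/√n) = (79.62 - 79) / (14.06/√46) = 0.299
p-value = 0.7663

Since p-value > α = 0.1, we fail to reject H₀.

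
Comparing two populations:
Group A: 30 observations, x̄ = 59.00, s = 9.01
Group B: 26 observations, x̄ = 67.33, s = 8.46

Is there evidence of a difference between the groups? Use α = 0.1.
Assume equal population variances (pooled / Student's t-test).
Student's two-sample t-test (equal variances):
H₀: μ₁ = μ₂
H₁: μ₁ ≠ μ₂
df = n₁ + n₂ - 2 = 54
Pooled variance s_p² = [(n₁-1)s₁² + (n₂-1)s₂²] / (n₁ + n₂ - 2) = [(29)(9.01²) + (25)(8.46²)] / 54 = 76.7317
SE = √(s_p²(1/n₁ + 1/n₂)) = √(76.7317 × (1/30 + 1/26)) = 2.3471
t = (x̄₁ - x̄₂) / SE = (59.00 - 67.33) / 2.3471 = -8.33 / 2.3471 = -3.549
p-value = 0.0008

Since p-value < α = 0.1, we reject H₀.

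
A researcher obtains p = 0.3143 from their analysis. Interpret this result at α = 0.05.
Since p = 0.3143 > α = 0.05, fail to reject H₀.
There is insufficient evidence to reject the null hypothesis; the result is not statistically significant at the 0.05 level.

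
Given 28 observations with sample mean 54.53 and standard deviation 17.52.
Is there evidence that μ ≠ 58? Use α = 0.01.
One-sample t-test:
H₀: μ = 58
H₁: μ ≠ 58
df = n - 1 = 27
t = (x̄ - μ₀) / (s/√n) = (54.53 - 58) / (17.52/√28) = -1.048
p-value = 0.3039

Since p-value > α = 0.01, we fail to reject H₀.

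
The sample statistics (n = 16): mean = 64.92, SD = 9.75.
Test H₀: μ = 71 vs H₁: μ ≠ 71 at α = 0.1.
One-sample t-test:
H₀: μ = 71
H₁: μ ≠ 71
df = n - 1 = 15
t = (x̄ - μ₀) / (s/√n) = (64.92 - 71) / (9.75/√16) = -2.494
p-value = 0.0248

Since p-value < α = 0.1, we reject H₀.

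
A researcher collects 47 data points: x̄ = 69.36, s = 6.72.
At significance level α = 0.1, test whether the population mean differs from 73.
One-sample t-test:
H₀: μ = 73
H₁: μ ≠ 73
df = n - 1 = 46
t = (x̄ - μ₀) / (s/√n) = (69.36 - 73) / (6.72/√47) = -3.713
p-value = 0.0006

Since p-value < α = 0.1, we reject H₀.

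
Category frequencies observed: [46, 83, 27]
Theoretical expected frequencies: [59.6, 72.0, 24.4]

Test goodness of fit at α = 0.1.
Chi-square goodness of fit test:
H₀: observed counts match expected distribution
H₁: observed counts differ from expected distribution
df = k - 1 = 2
χ² = Σ(O - E)²/E
   = (46 - 59.6)²/59.6 + (83 - 72.0)²/72.0 + (27 - 24.4)²/24.4
   = 3.103 + 1.681 + 0.277
   = 5.06
p-value = 0.0796

Since p-value < α = 0.1, we reject H₀.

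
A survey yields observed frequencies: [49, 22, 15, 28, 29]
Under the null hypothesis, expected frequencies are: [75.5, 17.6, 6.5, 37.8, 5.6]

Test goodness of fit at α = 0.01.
Chi-square goodness of fit test:
H₀: observed counts match expected distribution
H₁: observed counts differ from expected distribution
df = k - 1 = 4
χ² = Σ(O - E)²/E
   = (49 - 75.5)²/75.5 + (22 - 17.6)²/17.6 + (15 - 6.5)²/6.5 + (28 - 37.8)²/37.8 + (29 - 5.6)²/5.6
   = 9.301 + 1.100 + 11.115 + 2.541 + 97.779
   = 121.84
p-value < 0.0001

Since p-value < α = 0.01, we reject H₀.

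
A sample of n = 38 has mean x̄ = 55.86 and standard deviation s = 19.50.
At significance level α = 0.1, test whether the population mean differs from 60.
One-sample t-test:
H₀: μ = 60
H₁: μ ≠ 60
df = n - 1 = 37
t = (x̄ - μ₀) / (s/√n) = (55.86 - 60) / (19.50/√38) = -1.309
p-value = 0.1987

Since p-value > α = 0.1, we fail to reject H₀.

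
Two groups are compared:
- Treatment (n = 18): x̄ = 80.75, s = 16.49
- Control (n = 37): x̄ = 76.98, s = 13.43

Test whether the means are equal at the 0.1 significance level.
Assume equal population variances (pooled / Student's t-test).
Student's two-sample t-test (equal variances):
H₀: μ₁ = μ₂
H₁: μ₁ ≠ μ₂
df = n₁ + n₂ - 2 = 53
Pooled variance s_p² = [(n₁-1)s₁² + (n₂-1)s₂²] / (n₁ + n₂ - 2) = [(17)(16.49²) + (36)(13.43²)] / 53 = 209.7317
SE = √(s_p²(1/n₁ + 1/n₂)) = √(209.7317 × (1/18 + 1/37)) = 4.1618
t = (x̄₁ - x̄₂) / SE = (80.75 - 76.98) / 4.1618 = 3.77 / 4.1618 = 0.906
p-value = 0.3691

Since p-value > α = 0.1, we fail to reject H₀.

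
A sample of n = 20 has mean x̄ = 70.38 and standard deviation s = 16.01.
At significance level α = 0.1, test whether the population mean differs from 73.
One-sample t-test:
H₀: μ = 73
H₁: μ ≠ 73
df = n - 1 = 19
t = (x̄ - μ₀) / (s/√n) = (70.38 - 73) / (16.01/√20) = -0.732
p-value = 0.4732

Since p-value > α = 0.1, we fail to reject H₀.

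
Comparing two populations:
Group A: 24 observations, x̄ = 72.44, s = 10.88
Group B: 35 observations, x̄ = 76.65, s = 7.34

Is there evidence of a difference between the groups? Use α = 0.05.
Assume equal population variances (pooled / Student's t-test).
Student's two-sample t-test (equal variances):
H₀: μ₁ = μ₂
H₁: μ₁ ≠ μ₂
df = n₁ + n₂ - 2 = 57
Pooled variance s_p² = [(n₁-1)s₁² + (n₂-1)s₂²] / (n₁ + n₂ - 2) = [(23)(10.88²) + (34)(7.34²)] / 57 = 79.9014
SE = √(s_p²(1/n₁ + 1/n₂)) = √(79.9014 × (1/24 + 1/35)) = 2.3690
t = (x̄₁ - x̄₂) / SE = (72.44 - 76.65) / 2.3690 = -4.21 / 2.3690 = -1.777
p-value = 0.0809

Since p-value > α = 0.05, we fail to reject H₀.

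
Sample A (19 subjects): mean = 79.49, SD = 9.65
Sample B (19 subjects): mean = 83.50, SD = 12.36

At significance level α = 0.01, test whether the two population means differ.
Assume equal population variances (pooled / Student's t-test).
Student's two-sample t-test (equal variances):
H₀: μ₁ = μ₂
H₁: μ₁ ≠ μ₂
df = n₁ + n₂ - 2 = 36
Pooled variance s_p² = [(n₁-1)s₁² + (n₂-1)s₂²] / (n₁ + n₂ - 2) = [(18)(9.65²) + (18)(12.36²)] / 36 = 122.9461
SE = √(s_p²(1/n₁ + 1/n₂)) = √(122.9461 × (1/19 + 1/19)) = 3.5975
t = (x̄₁ - x̄₂) / SE = (79.49 - 83.50) / 3.5975 = -4.01 / 3.5975 = -1.115
p-value = 0.2724

Since p-value > α = 0.01, we fail to reject H₀.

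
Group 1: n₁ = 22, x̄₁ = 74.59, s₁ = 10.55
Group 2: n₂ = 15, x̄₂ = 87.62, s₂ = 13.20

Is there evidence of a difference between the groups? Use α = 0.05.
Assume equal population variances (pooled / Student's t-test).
Student's two-sample t-test (equal variances):
H₀: μ₁ = μ₂
H₁: μ₁ ≠ μ₂
df = n₁ + n₂ - 2 = 35
Pooled variance s_p² = [(n₁-1)s₁² + (n₂-1)s₂²] / (n₁ + n₂ - 2) = [(21)(10.55²) + (14)(13.20²)] / 35 = 136.4775
SE = √(s_p²(1/n₁ + 1/n₂)) = √(136.4775 × (1/22 + 1/15)) = 3.9118
t = (x̄₁ - x̄₂) / SE = (74.59 - 87.62) / 3.9118 = -13.03 / 3.9118 = -3.331
p-value = 0.0021

Since p-value < α = 0.05, we reject H₀.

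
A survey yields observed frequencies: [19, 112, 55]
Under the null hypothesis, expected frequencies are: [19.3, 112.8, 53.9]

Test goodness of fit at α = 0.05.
Chi-square goodness of fit test:
H₀: observed counts match expected distribution
H₁: observed counts differ from expected distribution
df = k - 1 = 2
χ² = Σ(O - E)²/E
   = (19 - 19.3)²/19.3 + (112 - 112.8)²/112.8 + (55 - 53.9)²/53.9
   = 0.005 + 0.006 + 0.022
   = 0.03
p-value = 0.9837

Since p-value > α = 0.05, we fail to reject H₀.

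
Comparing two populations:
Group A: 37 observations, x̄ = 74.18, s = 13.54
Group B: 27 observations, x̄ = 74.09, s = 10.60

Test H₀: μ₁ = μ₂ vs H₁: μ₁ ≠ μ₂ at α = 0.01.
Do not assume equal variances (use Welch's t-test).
Welch's two-sample t-test:
H₀: μ₁ = μ₂
H₁: μ₁ ≠ μ₂
s₁²/n₁ = 13.54²/37 = 4.9549,  s₂²/n₂ = 10.60²/27 = 4.1615
SE = √(s₁²/n₁ + s₂²/n₂) = √(4.9549 + 4.1615) = 3.0193
df (Welch-Satterthwaite) = (s₁²/n₁ + s₂²/n₂)² / [(s₁²/n₁)²/(n₁-1) + (s₂²/n₂)²/(n₂-1)] ≈ 61.65
t = (x̄₁ - x̄₂) / SE = (74.18 - 74.09) / 3.0193 = 0.09 / 3.0193 = 0.030
p-value = 0.9763

Since p-value > α = 0.01, we fail to reject H₀.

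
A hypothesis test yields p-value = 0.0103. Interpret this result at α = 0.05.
Since p = 0.0103 < α = 0.05, reject H₀.
There is sufficient evidence to reject the null hypothesis; the result is statistically significant at the 0.05 level.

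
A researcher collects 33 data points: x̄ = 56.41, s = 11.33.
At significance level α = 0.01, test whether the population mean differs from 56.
One-sample t-test:
H₀: μ = 56
H₁: μ ≠ 56
df = n - 1 = 32
t = (x̄ - μ₀) / (s/√n) = (56.41 - 56) / (11.33/√33) = 0.208
p-value = 0.8366

Since p-value > α = 0.01, we fail to reject H₀.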